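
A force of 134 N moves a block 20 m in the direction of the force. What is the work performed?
W = F·d = (134)(20) = 2680 J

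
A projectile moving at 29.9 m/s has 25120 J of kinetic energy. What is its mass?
m = 2·KE/v² = 2·25120/(29.9)² = 56.2 kg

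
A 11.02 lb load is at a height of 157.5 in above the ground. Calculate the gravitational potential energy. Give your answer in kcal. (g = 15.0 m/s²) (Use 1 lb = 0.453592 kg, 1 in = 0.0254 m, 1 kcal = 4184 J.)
Convert to SI: m = 4.99858 kg, h = 4.0005 m
PE = mgh = (4.99858)(15.0)(4.0005) = 299.953 J = 0.07169 kcal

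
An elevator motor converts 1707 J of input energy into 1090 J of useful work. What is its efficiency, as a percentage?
η = W_out/W_in = 1090/1707 = 63.85%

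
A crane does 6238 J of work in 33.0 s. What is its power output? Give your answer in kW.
P = W/t = 6238.0/33.0 = 189.03 W = 0.189 kW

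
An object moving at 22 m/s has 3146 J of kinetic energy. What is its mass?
m = 2·KE/v² = 2·3146/(22)² = 13.0 kg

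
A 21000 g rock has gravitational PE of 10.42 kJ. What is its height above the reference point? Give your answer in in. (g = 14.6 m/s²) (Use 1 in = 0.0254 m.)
Convert to SI: m = 21.0 kg, PE = 10420.0 J
h = PE/(mg) = 10420.0/(21.0·14.6) = 33.9856 m = 1338 in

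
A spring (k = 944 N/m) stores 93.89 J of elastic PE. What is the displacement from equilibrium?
x = √(2·PE/k) = √(2·93.89/944) = 0.446 m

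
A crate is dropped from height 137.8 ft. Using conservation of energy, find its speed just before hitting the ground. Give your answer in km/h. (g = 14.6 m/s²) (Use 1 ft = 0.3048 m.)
Convert to SI: h = 42.0014 m
mgh = ½mv² ⇒ v = √(2gh) = √(2·14.6·42.0014) = 35.0206 m/s = 126.1 km/h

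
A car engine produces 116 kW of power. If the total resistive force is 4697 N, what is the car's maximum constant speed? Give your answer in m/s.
P = Fv ⇒ v = P/F = 116000 W/4697.0 N = 24.7 m/s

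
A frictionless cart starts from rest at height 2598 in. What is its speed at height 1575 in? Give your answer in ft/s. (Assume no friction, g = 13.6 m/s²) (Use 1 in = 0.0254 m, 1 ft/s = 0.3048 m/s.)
Convert to SI: h₁−h₂ = 25.9842 m
mgh₁ = mgh₂ + ½mv² ⇒ v = √(2g(h₁−h₂)) = √(2·13.6·25.9842) = 26.5852 m/s = 87.22 ft/s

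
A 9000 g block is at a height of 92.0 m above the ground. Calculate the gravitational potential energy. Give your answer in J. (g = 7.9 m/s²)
Convert to SI: m = 9.0 kg, h = 92.0 m
PE = mgh = (9.0)(7.9)(92.0) = 6541 J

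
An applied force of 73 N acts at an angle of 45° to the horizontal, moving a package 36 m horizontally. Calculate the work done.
W = F·d·cosθ = (73)(36)cos(45°) = 1858 J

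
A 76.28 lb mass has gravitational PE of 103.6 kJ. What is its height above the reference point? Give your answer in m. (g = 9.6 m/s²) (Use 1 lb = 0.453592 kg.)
Convert to SI: m = 34.6 kg, PE = 103600 J
h = PE/(mg) = 103600/(34.6·9.6) = 311.9 m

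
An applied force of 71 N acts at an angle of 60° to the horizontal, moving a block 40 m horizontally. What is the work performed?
W = F·d·cosθ = (71)(40)cos(60°) = 1420 J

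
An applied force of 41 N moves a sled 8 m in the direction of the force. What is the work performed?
W = F·d = (41)(8) = 328.0 J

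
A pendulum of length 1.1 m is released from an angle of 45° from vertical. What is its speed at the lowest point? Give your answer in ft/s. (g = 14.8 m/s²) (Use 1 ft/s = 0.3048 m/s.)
h = L(1 − cosθ) = 1.1(1 − cos45°) = 0.322183 m
v = √(2gh) = √(2·14.8·0.322183) = 3.08814 m/s = 10.13 ft/s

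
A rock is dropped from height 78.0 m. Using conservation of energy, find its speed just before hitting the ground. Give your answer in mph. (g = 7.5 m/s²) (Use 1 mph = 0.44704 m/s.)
mgh = ½mv² ⇒ v = √(2gh) = √(2·7.5·78.0) = 34.20526 m/s = 76.51 mph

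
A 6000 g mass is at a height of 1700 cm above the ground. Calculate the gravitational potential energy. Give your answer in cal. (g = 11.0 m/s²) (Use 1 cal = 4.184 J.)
Convert to SI: m = 6.0 kg, h = 17.0 m
PE = mgh = (6.0)(11.0)(17.0) = 1122.0 J = 268.2 cal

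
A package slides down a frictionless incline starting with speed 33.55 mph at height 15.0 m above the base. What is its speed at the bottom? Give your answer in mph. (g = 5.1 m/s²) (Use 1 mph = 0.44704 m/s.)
Convert to SI: v₀ = 14.9982 m/s, h = 15.0 m
½mv₀² + mgh = ½mv² ⇒ v = √(v₀² + 2gh) = √(14.9982² + 2·5.1·15.0) = 19.4408 m/s = 43.49 mph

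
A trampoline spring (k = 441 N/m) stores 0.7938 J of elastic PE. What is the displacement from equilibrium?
x = √(2·PE/k) = √(2·0.7938/441) = 0.06 m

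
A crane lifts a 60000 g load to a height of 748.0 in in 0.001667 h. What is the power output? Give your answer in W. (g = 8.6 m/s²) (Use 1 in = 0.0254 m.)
Convert to SI: m = 60.0 kg, h = 18.9992 m, t = 6.0012 s
P = mgh/t = (60.0)(8.6)(18.9992)/6.0012 = 1634 W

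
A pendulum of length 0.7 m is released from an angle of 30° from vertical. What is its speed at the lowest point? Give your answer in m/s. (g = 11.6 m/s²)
h = L(1 − cosθ) = 0.7(1 − cos30°) = 0.0937822 m
v = √(2gh) = √(2·11.6·0.0937822) = 1.475 m/s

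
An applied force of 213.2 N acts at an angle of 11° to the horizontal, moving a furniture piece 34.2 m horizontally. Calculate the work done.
W = F·d·cosθ = (213.2)(34.2)cos(11°) = 7157 J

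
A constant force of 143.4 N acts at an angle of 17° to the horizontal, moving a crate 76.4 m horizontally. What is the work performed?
W = F·d·cosθ = (143.4)(76.4)cos(17°) = 10480 J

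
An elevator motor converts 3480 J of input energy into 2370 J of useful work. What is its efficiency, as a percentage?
η = W_out/W_in = 2370/3480 = 68.1%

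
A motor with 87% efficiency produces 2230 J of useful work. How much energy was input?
W_in = W_out/η = 2230/0.87 = 2563 J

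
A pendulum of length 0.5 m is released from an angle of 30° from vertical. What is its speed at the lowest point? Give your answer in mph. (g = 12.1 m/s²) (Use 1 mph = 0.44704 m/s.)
h = L(1 − cosθ) = 0.5(1 − cos30°) = 0.0669873 m
v = √(2gh) = √(2·12.1·0.0669873) = 1.27322 m/s = 2.848 mph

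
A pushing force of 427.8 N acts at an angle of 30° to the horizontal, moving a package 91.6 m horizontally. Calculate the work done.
W = F·d·cosθ = (427.8)(91.6)cos(30°) = 33940 J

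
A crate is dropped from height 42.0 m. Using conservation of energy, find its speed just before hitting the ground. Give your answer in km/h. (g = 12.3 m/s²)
mgh = ½mv² ⇒ v = √(2gh) = √(2·12.3·42.0) = 32.1434 m/s = 115.7 km/h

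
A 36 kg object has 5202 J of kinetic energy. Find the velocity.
v = √(2·KE/m) = √(2·5202/36) = 17.0 m/s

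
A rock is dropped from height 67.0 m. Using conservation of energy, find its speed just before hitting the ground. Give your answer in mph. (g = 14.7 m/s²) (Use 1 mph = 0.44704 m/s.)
mgh = ½mv² ⇒ v = √(2gh) = √(2·14.7·67.0) = 44.3824 m/s = 99.28 mph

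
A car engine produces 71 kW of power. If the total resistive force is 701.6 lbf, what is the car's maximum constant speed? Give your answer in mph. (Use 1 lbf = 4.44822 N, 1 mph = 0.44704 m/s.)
Convert to SI: F = 3120.87 N
P = Fv ⇒ v = P/F = 71000 W/3120.87 N = 22.7501 m/s = 50.89 mph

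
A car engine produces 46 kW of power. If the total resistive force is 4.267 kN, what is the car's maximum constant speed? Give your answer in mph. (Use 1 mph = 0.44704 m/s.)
Convert to SI: F = 4267.0 N
P = Fv ⇒ v = P/F = 46000 W/4267.0 N = 10.7804 m/s = 24.12 mph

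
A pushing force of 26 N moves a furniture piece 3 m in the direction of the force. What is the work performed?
W = F·d = (26)(3) = 78.0 J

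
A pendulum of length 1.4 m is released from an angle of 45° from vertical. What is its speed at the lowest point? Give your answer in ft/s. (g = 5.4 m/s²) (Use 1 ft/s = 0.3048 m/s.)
h = L(1 − cosθ) = 1.4(1 − cos45°) = 0.410051 m
v = √(2gh) = √(2·5.4·0.410051) = 2.10441 m/s = 6.904 ft/s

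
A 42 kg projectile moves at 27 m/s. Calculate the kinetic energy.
KE = ½mv² = ½(42)(27)² = 15309.0 J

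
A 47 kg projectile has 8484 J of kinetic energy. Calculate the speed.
v = √(2·KE/m) = √(2·8484/47) = 19.0 m/s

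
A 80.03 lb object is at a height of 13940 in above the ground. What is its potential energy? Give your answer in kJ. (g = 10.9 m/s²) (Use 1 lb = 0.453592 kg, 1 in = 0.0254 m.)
Convert to SI: m = 36.301 kg, h = 354.076 m
PE = mgh = (36.301)(10.9)(354.076) = 140101 J = 140.1 kJ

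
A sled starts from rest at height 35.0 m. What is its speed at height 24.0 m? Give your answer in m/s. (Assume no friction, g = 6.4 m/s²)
mgh₁ = mgh₂ + ½mv² ⇒ v = √(2g(h₁−h₂)) = √(2·6.4·11.0) = 11.87 m/s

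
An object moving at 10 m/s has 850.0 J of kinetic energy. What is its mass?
m = 2·KE/v² = 2·850.0/(10)² = 17.0 kg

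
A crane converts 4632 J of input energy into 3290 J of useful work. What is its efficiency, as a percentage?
η = W_out/W_in = 3290/4632 = 71.03%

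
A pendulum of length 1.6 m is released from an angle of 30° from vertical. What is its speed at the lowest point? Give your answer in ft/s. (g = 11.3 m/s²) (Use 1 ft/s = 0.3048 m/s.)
h = L(1 − cosθ) = 1.6(1 − cos30°) = 0.214359 m
v = √(2gh) = √(2·11.3·0.214359) = 2.20103 m/s = 7.221 ft/s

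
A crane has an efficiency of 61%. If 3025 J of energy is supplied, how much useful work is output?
W_out = η·W_in = 0.61·3025 = 1845.25 J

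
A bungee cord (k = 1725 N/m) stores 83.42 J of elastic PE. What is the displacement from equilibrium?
x = √(2·PE/k) = √(2·83.42/1725) = 0.311 m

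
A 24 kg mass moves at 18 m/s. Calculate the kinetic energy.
KE = ½mv² = ½(24)(18)² = 3888.0 J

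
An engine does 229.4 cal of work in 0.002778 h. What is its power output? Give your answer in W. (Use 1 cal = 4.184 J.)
Convert to SI: W = 959.81 J, t = 10.0008 s
P = W/t = 959.81/10.0008 = 95.97 W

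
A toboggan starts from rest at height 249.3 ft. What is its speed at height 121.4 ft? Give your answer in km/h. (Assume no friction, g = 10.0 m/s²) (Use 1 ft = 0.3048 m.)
Convert to SI: h₁−h₂ = 38.9839 m
mgh₁ = mgh₂ + ½mv² ⇒ v = √(2g(h₁−h₂)) = √(2·10.0·38.9839) = 27.9227 m/s = 100.5 km/h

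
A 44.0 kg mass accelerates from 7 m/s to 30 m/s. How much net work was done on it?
W = ΔKE = ½m(v₂² − v₁²) = ½(44.0)(30² − 7²) = 18722.0 J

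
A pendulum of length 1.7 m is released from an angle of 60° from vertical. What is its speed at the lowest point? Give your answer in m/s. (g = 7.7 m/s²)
h = L(1 − cosθ) = 1.7(1 − cos60°) = 0.85 m
v = √(2gh) = √(2·7.7·0.85) = 3.618 m/s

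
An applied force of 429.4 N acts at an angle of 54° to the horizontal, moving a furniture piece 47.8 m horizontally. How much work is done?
W = F·d·cosθ = (429.4)(47.8)cos(54°) = 12060 J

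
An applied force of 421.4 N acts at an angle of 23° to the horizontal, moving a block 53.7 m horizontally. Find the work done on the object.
W = F·d·cosθ = (421.4)(53.7)cos(23°) = 20830 J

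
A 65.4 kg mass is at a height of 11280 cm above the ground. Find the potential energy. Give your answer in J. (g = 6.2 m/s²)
Convert to SI: m = 65.4 kg, h = 112.8 m
PE = mgh = (65.4)(6.2)(112.8) = 45740 J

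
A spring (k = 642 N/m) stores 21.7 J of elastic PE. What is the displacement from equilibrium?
x = √(2·PE/k) = √(2·21.7/642) = 0.26 m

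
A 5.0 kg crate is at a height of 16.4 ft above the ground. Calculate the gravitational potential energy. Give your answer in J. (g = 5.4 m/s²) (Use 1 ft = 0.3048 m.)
Convert to SI: m = 5.0 kg, h = 4.99872 m
PE = mgh = (5.0)(5.4)(4.99872) = 135.0 J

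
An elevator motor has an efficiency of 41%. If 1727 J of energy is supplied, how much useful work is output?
W_out = η·W_in = 0.41·1727 = 708.07 J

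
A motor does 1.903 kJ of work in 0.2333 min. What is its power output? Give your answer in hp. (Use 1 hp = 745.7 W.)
Convert to SI: W = 1903.0 J, t = 13.998 s
P = W/t = 1903.0/13.998 = 135.948 W = 0.1823 hp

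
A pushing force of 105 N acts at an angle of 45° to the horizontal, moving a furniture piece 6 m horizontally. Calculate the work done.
W = F·d·cosθ = (105)(6)cos(45°) = 445.5 J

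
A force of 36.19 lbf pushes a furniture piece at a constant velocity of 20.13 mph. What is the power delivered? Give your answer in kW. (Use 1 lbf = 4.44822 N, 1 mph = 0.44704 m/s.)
Convert to SI: F = 160.981 N, v = 8.99892 m/s
P = Fv = (160.981)(8.99892) = 1448.66 W = 1.449 kW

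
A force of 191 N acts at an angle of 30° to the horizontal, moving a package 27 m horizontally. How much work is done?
W = F·d·cosθ = (191)(27)cos(30°) = 4466 J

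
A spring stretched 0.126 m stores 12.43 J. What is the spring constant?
k = 2·PE/x² = 2·12.43/(0.126)² = 1566 N/m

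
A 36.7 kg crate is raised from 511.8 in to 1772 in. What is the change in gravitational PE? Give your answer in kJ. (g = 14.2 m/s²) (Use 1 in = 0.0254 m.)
Convert to SI: m = 36.7 kg, Δh = 32.0091 m
ΔPE = mgΔh = (36.7)(14.2)(32.0091) = 16681.2 J = 16.68 kJ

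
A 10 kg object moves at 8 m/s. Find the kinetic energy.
KE = ½mv² = ½(10)(8)² = 320.0 J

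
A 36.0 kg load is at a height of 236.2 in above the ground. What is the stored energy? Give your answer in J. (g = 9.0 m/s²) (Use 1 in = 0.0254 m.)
Convert to SI: m = 36.0 kg, h = 5.99948 m
PE = mgh = (36.0)(9.0)(5.99948) = 1944 J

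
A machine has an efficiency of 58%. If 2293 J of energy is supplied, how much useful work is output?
W_out = η·W_in = 0.58·2293 = 1329.94 J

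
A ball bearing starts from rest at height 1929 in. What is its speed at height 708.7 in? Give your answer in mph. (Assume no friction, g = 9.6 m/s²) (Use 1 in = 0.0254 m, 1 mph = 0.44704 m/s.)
Convert to SI: h₁−h₂ = 30.9956 m
mgh₁ = mgh₂ + ½mv² ⇒ v = √(2g(h₁−h₂)) = √(2·9.6·30.9956) = 24.395 m/s = 54.57 mph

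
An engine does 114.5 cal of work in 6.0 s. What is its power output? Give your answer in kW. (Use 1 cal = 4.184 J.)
Convert to SI: W = 479.068 J, t = 6.0 s
P = W/t = 479.068/6.0 = 79.8447 W = 0.07984 kW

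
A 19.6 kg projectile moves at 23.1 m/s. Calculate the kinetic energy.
KE = ½mv² = ½(19.6)(23.1)² = 5229 J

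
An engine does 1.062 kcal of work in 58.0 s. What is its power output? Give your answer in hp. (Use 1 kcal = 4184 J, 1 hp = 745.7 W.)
Convert to SI: W = 4443.41 J, t = 58.0 s
P = W/t = 4443.41/58.0 = 76.6105 W = 0.1027 hp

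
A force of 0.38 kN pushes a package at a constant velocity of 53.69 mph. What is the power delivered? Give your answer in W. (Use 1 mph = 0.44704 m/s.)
Convert to SI: F = 380.0 N, v = 24.0016 m/s
P = Fv = (380.0)(24.0016) = 9121 W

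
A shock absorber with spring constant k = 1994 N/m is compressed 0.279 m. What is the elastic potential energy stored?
PE = ½kx² = ½(1994)(0.279)² = 77.61 J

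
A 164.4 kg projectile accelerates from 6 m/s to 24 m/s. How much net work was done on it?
W = ΔKE = ½m(v₂² − v₁²) = ½(164.4)(24² − 6²) = 44388.0 J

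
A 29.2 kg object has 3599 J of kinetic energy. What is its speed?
v = √(2·KE/m) = √(2·3599/29.2) = 15.7 m/s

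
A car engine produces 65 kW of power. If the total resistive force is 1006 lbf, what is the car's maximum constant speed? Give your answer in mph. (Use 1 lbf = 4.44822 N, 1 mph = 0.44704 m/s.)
Convert to SI: F = 4474.91 N
P = Fv ⇒ v = P/F = 65000 W/4474.91 N = 14.5254 m/s = 32.49 mph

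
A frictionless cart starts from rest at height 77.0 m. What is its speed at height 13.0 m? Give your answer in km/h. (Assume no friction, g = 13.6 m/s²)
mgh₁ = mgh₂ + ½mv² ⇒ v = √(2g(h₁−h₂)) = √(2·13.6·64.0) = 41.7229 m/s = 150.2 km/h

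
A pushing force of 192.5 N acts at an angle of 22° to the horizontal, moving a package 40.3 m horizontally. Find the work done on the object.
W = F·d·cosθ = (192.5)(40.3)cos(22°) = 7193 J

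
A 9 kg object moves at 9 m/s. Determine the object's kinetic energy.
KE = ½mv² = ½(9)(9)² = 364.5 J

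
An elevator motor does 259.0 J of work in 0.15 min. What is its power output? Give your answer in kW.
Convert to SI: W = 259.0 J, t = 9.0 s
P = W/t = 259.0/9.0 = 28.7778 W = 0.02878 kW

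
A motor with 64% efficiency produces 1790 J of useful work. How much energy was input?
W_in = W_out/η = 1790/0.64 = 2797 J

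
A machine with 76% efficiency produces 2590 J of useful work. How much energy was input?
W_in = W_out/η = 2590/0.76 = 3408 J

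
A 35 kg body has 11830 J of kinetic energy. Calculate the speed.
v = √(2·KE/m) = √(2·11830/35) = 26.0 m/s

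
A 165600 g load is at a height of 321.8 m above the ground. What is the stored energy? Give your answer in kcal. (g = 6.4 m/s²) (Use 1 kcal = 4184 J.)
Convert to SI: m = 165.6 kg, h = 321.8 m
PE = mgh = (165.6)(6.4)(321.8) = 341057 J = 81.51 kcal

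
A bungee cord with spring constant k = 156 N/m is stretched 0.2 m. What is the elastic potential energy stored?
PE = ½kx² = ½(156)(0.2)² = 3.12 J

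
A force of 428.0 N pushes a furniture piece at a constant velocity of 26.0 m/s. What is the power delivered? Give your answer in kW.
P = Fv = (428.0)(26.0) = 11128.0 W = 11.13 kW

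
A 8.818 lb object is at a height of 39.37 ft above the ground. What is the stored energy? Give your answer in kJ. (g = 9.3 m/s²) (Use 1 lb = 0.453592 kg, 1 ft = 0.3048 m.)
Convert to SI: m = 3.99977 kg, h = 12.0 m
PE = mgh = (3.99977)(9.3)(12.0) = 446.374 J = 0.4464 kJ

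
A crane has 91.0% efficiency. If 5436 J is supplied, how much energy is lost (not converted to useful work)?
W_lost = W_in(1 − η) = 5436·(1 − 0.91) = 489.2 J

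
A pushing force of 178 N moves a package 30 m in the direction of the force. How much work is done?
W = F·d = (178)(30) = 5340 J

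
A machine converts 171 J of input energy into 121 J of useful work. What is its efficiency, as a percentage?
η = W_out/W_in = 121/171 = 70.76%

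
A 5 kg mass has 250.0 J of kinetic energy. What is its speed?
v = √(2·KE/m) = √(2·250.0/5) = 10.0 m/s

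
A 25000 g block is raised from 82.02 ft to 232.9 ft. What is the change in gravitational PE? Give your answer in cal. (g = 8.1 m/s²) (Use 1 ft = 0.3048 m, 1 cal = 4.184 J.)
Convert to SI: m = 25.0 kg, Δh = 45.9882 m
ΔPE = mgΔh = (25.0)(8.1)(45.9882) = 9312.62 J = 2226 cal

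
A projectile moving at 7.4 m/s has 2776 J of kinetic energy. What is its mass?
m = 2·KE/v² = 2·2776/(7.4)² = 101.4 kg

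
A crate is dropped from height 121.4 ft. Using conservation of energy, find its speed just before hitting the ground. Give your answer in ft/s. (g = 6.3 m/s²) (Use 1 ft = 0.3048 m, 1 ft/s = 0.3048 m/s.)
Convert to SI: h = 37.0027 m
mgh = ½mv² ⇒ v = √(2gh) = √(2·6.3·37.0027) = 21.5925 m/s = 70.84 ft/s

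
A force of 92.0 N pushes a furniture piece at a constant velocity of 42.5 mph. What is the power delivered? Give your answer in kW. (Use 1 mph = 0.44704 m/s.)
Convert to SI: F = 92.0 N, v = 18.9992 m/s
P = Fv = (92.0)(18.9992) = 1747.93 W = 1.748 kW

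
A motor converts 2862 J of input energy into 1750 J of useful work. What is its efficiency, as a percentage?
η = W_out/W_in = 1750/2862 = 61.15%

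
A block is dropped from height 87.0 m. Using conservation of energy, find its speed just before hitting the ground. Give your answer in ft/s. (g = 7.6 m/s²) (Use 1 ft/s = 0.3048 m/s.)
mgh = ½mv² ⇒ v = √(2gh) = √(2·7.6·87.0) = 36.3648 m/s = 119.3 ft/s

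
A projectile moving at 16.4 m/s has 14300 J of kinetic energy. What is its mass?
m = 2·KE/v² = 2·14300/(16.4)² = 106.3 kg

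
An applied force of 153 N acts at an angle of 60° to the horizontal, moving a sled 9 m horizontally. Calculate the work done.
W = F·d·cosθ = (153)(9)cos(60°) = 688.5 J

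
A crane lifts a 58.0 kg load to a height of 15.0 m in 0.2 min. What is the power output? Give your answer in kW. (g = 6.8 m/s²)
Convert to SI: m = 58.0 kg, h = 15.0 m, t = 12.0 s
P = mgh/t = (58.0)(6.8)(15.0)/12.0 = 493.0 W = 0.493 kW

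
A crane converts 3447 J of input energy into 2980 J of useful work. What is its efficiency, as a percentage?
η = W_out/W_in = 2980/3447 = 86.45%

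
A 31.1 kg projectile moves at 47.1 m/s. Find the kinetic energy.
KE = ½mv² = ½(31.1)(47.1)² = 34500 J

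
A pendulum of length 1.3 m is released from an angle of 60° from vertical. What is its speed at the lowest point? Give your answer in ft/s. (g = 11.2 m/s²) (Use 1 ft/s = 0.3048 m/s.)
h = L(1 − cosθ) = 1.3(1 − cos60°) = 0.65 m
v = √(2gh) = √(2·11.2·0.65) = 3.81576 m/s = 12.52 ft/s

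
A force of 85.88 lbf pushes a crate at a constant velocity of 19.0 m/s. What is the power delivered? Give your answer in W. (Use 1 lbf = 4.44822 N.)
Convert to SI: F = 382.013 N, v = 19.0 m/s
P = Fv = (382.013)(19.0) = 7258 W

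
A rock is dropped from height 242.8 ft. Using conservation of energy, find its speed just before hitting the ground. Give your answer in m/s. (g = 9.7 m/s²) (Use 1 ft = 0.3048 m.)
Convert to SI: h = 74.0054 m
mgh = ½mv² ⇒ v = √(2gh) = √(2·9.7·74.0054) = 37.89 m/s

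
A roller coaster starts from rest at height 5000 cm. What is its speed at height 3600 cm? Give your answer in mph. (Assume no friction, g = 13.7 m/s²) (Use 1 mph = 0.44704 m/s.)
Convert to SI: h₁−h₂ = 14.0 m
mgh₁ = mgh₂ + ½mv² ⇒ v = √(2g(h₁−h₂)) = √(2·13.7·14.0) = 19.5857 m/s = 43.81 mph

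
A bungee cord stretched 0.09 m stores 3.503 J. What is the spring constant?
k = 2·PE/x² = 2·3.503/(0.09)² = 864.9 N/m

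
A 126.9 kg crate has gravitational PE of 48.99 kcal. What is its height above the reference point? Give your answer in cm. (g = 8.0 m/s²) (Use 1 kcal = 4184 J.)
Convert to SI: m = 126.9 kg, PE = 204974 J
h = PE/(mg) = 204974/(126.9·8.0) = 201.905 m = 20190 cm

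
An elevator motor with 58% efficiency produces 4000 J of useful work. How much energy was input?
W_in = W_out/η = 4000/0.58 = 6897 J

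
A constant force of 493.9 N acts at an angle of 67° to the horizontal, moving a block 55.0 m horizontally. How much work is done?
W = F·d·cosθ = (493.9)(55.0)cos(67°) = 10610 J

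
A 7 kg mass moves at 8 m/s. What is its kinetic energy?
KE = ½mv² = ½(7)(8)² = 224.0 J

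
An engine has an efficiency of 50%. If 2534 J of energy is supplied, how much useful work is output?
W_out = η·W_in = 0.5·2534 = 1267.0 J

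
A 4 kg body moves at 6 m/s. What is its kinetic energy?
KE = ½mv² = ½(4)(6)² = 72.0 J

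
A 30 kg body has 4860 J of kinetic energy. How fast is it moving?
v = √(2·KE/m) = √(2·4860/30) = 18.0 m/s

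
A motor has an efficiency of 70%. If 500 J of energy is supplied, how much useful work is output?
W_out = η·W_in = 0.7·500 = 350.0 J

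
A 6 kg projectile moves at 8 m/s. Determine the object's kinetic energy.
KE = ½mv² = ½(6)(8)² = 192.0 J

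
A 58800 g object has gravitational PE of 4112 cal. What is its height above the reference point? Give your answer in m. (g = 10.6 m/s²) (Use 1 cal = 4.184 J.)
Convert to SI: m = 58.8 kg, PE = 17204.6 J
h = PE/(mg) = 17204.6/(58.8·10.6) = 27.6 m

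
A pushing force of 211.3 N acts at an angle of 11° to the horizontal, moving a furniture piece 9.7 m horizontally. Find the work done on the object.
W = F·d·cosθ = (211.3)(9.7)cos(11°) = 2012 J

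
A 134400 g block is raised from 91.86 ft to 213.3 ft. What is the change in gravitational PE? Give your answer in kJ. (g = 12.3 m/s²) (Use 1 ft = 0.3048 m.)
Convert to SI: m = 134.4 kg, Δh = 37.0149 m
ΔPE = mgΔh = (134.4)(12.3)(37.0149) = 61190.1 J = 61.19 kJ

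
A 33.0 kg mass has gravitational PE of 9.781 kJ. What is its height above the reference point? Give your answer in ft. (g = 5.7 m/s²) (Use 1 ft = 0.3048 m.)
Convert to SI: m = 33.0 kg, PE = 9781.0 J
h = PE/(mg) = 9781.0/(33.0·5.7) = 51.9989 m = 170.6 ft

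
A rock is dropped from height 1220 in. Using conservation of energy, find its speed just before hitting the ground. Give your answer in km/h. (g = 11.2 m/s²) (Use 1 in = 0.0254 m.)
Convert to SI: h = 30.988 m
mgh = ½mv² ⇒ v = √(2gh) = √(2·11.2·30.988) = 26.3464 m/s = 94.85 km/h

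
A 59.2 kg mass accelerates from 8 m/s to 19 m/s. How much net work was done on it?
W = ΔKE = ½m(v₂² − v₁²) = ½(59.2)(19² − 8²) = 8791.2 J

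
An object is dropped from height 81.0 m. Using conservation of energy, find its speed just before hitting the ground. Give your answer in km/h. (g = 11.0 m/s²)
mgh = ½mv² ⇒ v = √(2gh) = √(2·11.0·81.0) = 42.2137 m/s = 152.0 km/h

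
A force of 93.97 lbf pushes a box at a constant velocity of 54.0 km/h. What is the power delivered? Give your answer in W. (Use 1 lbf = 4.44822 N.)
Convert to SI: F = 417.999 N, v = 15.0 m/s
P = Fv = (417.999)(15.0) = 6270 W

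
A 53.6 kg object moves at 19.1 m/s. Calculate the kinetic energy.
KE = ½mv² = ½(53.6)(19.1)² = 9777 J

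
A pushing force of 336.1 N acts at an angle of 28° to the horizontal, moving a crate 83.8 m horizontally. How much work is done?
W = F·d·cosθ = (336.1)(83.8)cos(28°) = 24870 J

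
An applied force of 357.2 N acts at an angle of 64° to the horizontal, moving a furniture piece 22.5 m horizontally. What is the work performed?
W = F·d·cosθ = (357.2)(22.5)cos(64°) = 3523 J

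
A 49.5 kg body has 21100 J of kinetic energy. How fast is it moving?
v = √(2·KE/m) = √(2·21100/49.5) = 29.2 m/s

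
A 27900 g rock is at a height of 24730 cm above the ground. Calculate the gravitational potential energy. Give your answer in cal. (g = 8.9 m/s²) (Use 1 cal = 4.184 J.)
Convert to SI: m = 27.9 kg, h = 247.3 m
PE = mgh = (27.9)(8.9)(247.3) = 61407.1 J = 14680 cal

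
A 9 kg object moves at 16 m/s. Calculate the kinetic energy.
KE = ½mv² = ½(9)(16)² = 1152.0 J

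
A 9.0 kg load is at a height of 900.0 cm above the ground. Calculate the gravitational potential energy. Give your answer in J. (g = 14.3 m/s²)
Convert to SI: m = 9.0 kg, h = 9.0 m
PE = mgh = (9.0)(14.3)(9.0) = 1158 J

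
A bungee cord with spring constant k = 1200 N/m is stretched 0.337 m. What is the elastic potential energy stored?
PE = ½kx² = ½(1200)(0.337)² = 68.14 J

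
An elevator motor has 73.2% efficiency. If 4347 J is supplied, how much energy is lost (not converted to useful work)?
W_lost = W_in(1 − η) = 4347·(1 − 0.732) = 1165 J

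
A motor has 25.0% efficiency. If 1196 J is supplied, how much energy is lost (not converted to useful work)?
W_lost = W_in(1 − η) = 1196·(1 − 0.25) = 897.0 J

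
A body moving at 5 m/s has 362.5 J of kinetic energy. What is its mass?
m = 2·KE/v² = 2·362.5/(5)² = 29.0 kg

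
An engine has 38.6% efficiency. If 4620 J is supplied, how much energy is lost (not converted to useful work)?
W_lost = W_in(1 − η) = 4620·(1 − 0.386) = 2837 J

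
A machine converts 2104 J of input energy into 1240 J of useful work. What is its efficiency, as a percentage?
η = W_out/W_in = 1240/2104 = 58.94%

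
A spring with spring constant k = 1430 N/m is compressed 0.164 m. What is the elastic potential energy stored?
PE = ½kx² = ½(1430)(0.164)² = 19.23 J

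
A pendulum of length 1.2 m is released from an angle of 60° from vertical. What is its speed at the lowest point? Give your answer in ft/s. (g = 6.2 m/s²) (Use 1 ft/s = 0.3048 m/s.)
h = L(1 − cosθ) = 1.2(1 − cos60°) = 0.6 m
v = √(2gh) = √(2·6.2·0.6) = 2.72764 m/s = 8.949 ft/s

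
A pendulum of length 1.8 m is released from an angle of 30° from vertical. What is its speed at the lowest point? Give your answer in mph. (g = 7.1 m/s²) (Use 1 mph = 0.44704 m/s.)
h = L(1 − cosθ) = 1.8(1 − cos30°) = 0.241154 m
v = √(2gh) = √(2·7.1·0.241154) = 1.85051 m/s = 4.139 mph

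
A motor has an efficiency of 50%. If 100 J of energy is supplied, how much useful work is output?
W_out = η·W_in = 0.5·100 = 50.0 J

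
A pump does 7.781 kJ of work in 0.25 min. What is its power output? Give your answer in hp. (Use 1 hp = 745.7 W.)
Convert to SI: W = 7781.0 J, t = 15.0 s
P = W/t = 7781.0/15.0 = 518.733 W = 0.6956 hp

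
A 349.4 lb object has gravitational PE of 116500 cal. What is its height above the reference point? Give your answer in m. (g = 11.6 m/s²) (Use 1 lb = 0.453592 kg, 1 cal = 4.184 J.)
Convert to SI: m = 158.485 kg, PE = 487436 J
h = PE/(mg) = 487436/(158.485·11.6) = 265.1 m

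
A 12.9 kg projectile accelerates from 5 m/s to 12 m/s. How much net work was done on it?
W = ΔKE = ½m(v₂² − v₁²) = ½(12.9)(12² − 5²) = 767.55 J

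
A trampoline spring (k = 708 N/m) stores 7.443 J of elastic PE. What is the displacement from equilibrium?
x = √(2·PE/k) = √(2·7.443/708) = 0.145 m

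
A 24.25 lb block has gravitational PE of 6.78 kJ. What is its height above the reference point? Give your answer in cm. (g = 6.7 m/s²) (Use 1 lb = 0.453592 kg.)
Convert to SI: m = 10.9996 kg, PE = 6780.0 J
h = PE/(mg) = 6780.0/(10.9996·6.7) = 91.9979 m = 9200 cm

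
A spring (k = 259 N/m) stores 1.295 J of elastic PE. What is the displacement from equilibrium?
x = √(2·PE/k) = √(2·1.295/259) = 0.1 m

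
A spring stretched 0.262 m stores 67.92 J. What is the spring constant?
k = 2·PE/x² = 2·67.92/(0.262)² = 1979 N/m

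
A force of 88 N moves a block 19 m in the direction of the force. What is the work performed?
W = F·d = (88)(19) = 1672 J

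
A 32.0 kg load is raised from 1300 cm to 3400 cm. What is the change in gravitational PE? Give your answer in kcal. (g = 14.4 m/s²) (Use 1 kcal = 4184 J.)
Convert to SI: m = 32.0 kg, Δh = 21.0 m
ΔPE = mgΔh = (32.0)(14.4)(21.0) = 9676.8 J = 2.313 kcal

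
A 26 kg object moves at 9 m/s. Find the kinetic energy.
KE = ½mv² = ½(26)(9)² = 1053.0 J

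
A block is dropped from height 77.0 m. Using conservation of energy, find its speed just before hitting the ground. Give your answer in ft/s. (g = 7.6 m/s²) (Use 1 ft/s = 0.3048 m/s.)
mgh = ½mv² ⇒ v = √(2gh) = √(2·7.6·77.0) = 34.2111 m/s = 112.2 ft/s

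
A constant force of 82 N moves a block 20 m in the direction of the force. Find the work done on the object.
W = F·d = (82)(20) = 1640 J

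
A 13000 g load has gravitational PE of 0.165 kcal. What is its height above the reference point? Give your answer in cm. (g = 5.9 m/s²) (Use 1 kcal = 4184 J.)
Convert to SI: m = 13.0 kg, PE = 690.36 J
h = PE/(mg) = 690.36/(13.0·5.9) = 9.00078 m = 900.1 cm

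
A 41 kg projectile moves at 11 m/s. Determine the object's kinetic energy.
KE = ½mv² = ½(41)(11)² = 2480.5 J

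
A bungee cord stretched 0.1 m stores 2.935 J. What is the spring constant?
k = 2·PE/x² = 2·2.935/(0.1)² = 587.0 N/m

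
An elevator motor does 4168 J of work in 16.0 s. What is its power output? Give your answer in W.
P = W/t = 4168.0/16.0 = 260.5 W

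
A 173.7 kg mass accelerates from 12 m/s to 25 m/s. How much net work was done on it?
W = ΔKE = ½m(v₂² − v₁²) = ½(173.7)(25² − 12²) = 41774.85 J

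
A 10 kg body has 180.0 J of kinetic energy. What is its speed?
v = √(2·KE/m) = √(2·180.0/10) = 6.0 m/s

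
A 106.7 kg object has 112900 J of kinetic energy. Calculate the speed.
v = √(2·KE/m) = √(2·112900/106.7) = 46.0 m/s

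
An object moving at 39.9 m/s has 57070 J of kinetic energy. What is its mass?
m = 2·KE/v² = 2·57070/(39.9)² = 71.7 kg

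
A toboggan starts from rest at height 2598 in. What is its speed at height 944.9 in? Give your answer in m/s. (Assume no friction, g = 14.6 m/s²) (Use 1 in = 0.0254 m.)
Convert to SI: h₁−h₂ = 41.9887 m
mgh₁ = mgh₂ + ½mv² ⇒ v = √(2g(h₁−h₂)) = √(2·14.6·41.9887) = 35.02 m/s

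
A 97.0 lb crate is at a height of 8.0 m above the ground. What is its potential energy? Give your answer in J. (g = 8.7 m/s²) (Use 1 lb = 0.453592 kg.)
Convert to SI: m = 43.9984 kg, h = 8.0 m
PE = mgh = (43.9984)(8.7)(8.0) = 3062 J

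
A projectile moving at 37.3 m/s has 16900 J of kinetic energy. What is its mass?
m = 2·KE/v² = 2·16900/(37.3)² = 24.29 kg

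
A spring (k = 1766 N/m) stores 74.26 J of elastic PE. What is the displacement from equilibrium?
x = √(2·PE/k) = √(2·74.26/1766) = 0.29 m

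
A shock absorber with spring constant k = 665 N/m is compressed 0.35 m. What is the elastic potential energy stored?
PE = ½kx² = ½(665)(0.35)² = 40.73 J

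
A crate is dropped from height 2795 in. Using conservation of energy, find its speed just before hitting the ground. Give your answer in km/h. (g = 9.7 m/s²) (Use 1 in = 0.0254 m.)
Convert to SI: h = 70.993 m
mgh = ½mv² ⇒ v = √(2gh) = √(2·9.7·70.993) = 37.1115 m/s = 133.6 km/h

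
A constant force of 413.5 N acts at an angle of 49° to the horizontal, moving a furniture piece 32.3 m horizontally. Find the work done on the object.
W = F·d·cosθ = (413.5)(32.3)cos(49°) = 8762 J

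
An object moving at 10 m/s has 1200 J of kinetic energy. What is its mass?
m = 2·KE/v² = 2·1200/(10)² = 24.0 kg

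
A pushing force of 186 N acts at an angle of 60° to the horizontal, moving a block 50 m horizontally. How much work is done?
W = F·d·cosθ = (186)(50)cos(60°) = 4650 J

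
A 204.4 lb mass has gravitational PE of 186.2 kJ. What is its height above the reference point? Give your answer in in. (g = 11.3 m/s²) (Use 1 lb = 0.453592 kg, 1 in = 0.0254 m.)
Convert to SI: m = 92.7142 kg, PE = 186200 J
h = PE/(mg) = 186200/(92.7142·11.3) = 177.728 m = 6997 in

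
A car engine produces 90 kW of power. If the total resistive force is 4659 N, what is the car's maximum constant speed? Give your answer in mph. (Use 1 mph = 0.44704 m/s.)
P = Fv ⇒ v = P/F = 90000 W/4659.0 N = 19.3175 m/s = 43.21 mph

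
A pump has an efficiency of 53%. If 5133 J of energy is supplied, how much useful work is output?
W_out = η·W_in = 0.53·5133 = 2720.49 J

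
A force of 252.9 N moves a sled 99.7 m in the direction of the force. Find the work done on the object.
W = F·d = (252.9)(99.7) = 25210 J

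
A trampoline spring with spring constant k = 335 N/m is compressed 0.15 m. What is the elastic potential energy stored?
PE = ½kx² = ½(335)(0.15)² = 3.769 J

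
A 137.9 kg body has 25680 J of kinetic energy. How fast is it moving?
v = √(2·KE/m) = √(2·25680/137.9) = 19.3 m/s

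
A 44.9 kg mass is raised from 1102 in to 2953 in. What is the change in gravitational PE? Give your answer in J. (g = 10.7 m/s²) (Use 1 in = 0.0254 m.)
Convert to SI: m = 44.9 kg, Δh = 47.0154 m
ΔPE = mgΔh = (44.9)(10.7)(47.0154) = 22590 J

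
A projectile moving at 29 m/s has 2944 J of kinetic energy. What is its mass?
m = 2·KE/v² = 2·2944/(29)² = 7.001 kg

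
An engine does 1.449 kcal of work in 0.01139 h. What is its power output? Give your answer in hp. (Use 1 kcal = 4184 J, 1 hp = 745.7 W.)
Convert to SI: W = 6062.62 J, t = 41.004 s
P = W/t = 6062.62/41.004 = 147.854 W = 0.1983 hp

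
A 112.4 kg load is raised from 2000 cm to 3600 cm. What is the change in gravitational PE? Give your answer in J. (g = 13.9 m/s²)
Convert to SI: m = 112.4 kg, Δh = 16.0 m
ΔPE = mgΔh = (112.4)(13.9)(16.0) = 25000 J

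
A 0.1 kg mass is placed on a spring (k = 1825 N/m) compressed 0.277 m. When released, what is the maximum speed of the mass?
½kx² = ½mv² ⇒ v = x√(k/m) = (0.277)√(1825/0.1) = 37.42 m/s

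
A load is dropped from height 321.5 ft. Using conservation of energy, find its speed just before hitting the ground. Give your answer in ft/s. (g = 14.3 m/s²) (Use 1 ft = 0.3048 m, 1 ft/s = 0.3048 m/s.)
Convert to SI: h = 97.9932 m
mgh = ½mv² ⇒ v = √(2gh) = √(2·14.3·97.9932) = 52.9396 m/s = 173.7 ft/s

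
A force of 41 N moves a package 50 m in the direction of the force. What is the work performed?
W = F·d = (41)(50) = 2050 J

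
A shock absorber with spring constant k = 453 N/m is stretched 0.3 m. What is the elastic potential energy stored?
PE = ½kx² = ½(453)(0.3)² = 20.39 J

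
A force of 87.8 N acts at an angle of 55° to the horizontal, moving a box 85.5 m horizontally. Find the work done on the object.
W = F·d·cosθ = (87.8)(85.5)cos(55°) = 4306 J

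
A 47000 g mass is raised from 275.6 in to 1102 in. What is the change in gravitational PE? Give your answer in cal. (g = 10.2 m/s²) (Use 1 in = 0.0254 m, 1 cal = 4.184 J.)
Convert to SI: m = 47.0 kg, Δh = 20.9906 m
ΔPE = mgΔh = (47.0)(10.2)(20.9906) = 10062.9 J = 2405 cal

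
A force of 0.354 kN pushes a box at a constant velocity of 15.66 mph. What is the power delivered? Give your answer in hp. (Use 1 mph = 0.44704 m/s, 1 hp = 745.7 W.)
Convert to SI: F = 354.0 N, v = 7.00065 m/s
P = Fv = (354.0)(7.00065) = 2478.23 W = 3.323 hp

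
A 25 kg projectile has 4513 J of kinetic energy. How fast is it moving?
v = √(2·KE/m) = √(2·4513/25) = 19.0 m/s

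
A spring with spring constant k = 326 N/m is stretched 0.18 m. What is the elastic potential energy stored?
PE = ½kx² = ½(326)(0.18)² = 5.281 J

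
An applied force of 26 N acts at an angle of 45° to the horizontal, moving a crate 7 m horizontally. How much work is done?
W = F·d·cosθ = (26)(7)cos(45°) = 128.7 J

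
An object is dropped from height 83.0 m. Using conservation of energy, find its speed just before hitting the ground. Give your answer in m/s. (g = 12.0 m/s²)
mgh = ½mv² ⇒ v = √(2gh) = √(2·12.0·83.0) = 44.63 m/s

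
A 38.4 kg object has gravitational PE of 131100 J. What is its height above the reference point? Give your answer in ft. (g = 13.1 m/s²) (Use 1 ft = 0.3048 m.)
h = PE/(mg) = 131100/(38.4·13.1) = 260.615 m = 855.0 ft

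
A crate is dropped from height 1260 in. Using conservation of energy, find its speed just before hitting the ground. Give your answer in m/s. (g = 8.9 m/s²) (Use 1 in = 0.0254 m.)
Convert to SI: h = 32.004 m
mgh = ½mv² ⇒ v = √(2gh) = √(2·8.9·32.004) = 23.87 m/s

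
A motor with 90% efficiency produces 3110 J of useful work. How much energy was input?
W_in = W_out/η = 3110/0.9 = 3456 J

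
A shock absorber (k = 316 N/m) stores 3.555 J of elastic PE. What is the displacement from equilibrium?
x = √(2·PE/k) = √(2·3.555/316) = 0.15 m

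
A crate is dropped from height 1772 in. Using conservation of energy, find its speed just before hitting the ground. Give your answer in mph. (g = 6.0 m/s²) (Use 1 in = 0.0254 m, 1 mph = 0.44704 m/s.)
Convert to SI: h = 45.0088 m
mgh = ½mv² ⇒ v = √(2gh) = √(2·6.0·45.0088) = 23.2402 m/s = 51.99 mph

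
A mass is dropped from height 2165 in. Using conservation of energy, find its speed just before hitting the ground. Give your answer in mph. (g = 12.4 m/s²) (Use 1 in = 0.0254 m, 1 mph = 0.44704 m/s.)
Convert to SI: h = 54.991 m
mgh = ½mv² ⇒ v = √(2gh) = √(2·12.4·54.991) = 36.9293 m/s = 82.61 mph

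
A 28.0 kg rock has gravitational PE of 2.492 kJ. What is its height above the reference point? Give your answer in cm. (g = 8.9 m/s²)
Convert to SI: m = 28.0 kg, PE = 2492.0 J
h = PE/(mg) = 2492.0/(28.0·8.9) = 10.0 m = 1000 cm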